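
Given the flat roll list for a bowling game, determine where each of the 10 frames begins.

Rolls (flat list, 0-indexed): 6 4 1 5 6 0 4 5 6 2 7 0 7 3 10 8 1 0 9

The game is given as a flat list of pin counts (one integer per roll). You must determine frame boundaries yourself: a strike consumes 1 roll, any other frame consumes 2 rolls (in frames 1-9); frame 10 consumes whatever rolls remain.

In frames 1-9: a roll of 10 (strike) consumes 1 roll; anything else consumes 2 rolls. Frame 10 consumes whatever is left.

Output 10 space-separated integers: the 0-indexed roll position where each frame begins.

Frame 1 starts at roll index 0: rolls=6,4 (sum=10), consumes 2 rolls
Frame 2 starts at roll index 2: rolls=1,5 (sum=6), consumes 2 rolls
Frame 3 starts at roll index 4: rolls=6,0 (sum=6), consumes 2 rolls
Frame 4 starts at roll index 6: rolls=4,5 (sum=9), consumes 2 rolls
Frame 5 starts at roll index 8: rolls=6,2 (sum=8), consumes 2 rolls
Frame 6 starts at roll index 10: rolls=7,0 (sum=7), consumes 2 rolls
Frame 7 starts at roll index 12: rolls=7,3 (sum=10), consumes 2 rolls
Frame 8 starts at roll index 14: roll=10 (strike), consumes 1 roll
Frame 9 starts at roll index 15: rolls=8,1 (sum=9), consumes 2 rolls
Frame 10 starts at roll index 17: 2 remaining rolls

Answer: 0 2 4 6 8 10 12 14 15 17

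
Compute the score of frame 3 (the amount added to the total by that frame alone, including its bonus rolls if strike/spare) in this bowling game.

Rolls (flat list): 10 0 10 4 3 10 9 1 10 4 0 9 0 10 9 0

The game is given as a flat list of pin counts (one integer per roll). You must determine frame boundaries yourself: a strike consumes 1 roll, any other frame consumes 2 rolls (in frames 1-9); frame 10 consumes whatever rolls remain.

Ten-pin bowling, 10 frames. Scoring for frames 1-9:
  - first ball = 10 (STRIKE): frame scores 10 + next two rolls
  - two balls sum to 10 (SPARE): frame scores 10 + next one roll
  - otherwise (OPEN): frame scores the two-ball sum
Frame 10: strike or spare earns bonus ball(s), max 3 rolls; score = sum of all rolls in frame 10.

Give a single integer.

Answer: 7

Derivation:
Frame 1: STRIKE. 10 + next two rolls (0+10) = 20. Cumulative: 20
Frame 2: SPARE (0+10=10). 10 + next roll (4) = 14. Cumulative: 34
Frame 3: OPEN (4+3=7). Cumulative: 41
Frame 4: STRIKE. 10 + next two rolls (9+1) = 20. Cumulative: 61
Frame 5: SPARE (9+1=10). 10 + next roll (10) = 20. Cumulative: 81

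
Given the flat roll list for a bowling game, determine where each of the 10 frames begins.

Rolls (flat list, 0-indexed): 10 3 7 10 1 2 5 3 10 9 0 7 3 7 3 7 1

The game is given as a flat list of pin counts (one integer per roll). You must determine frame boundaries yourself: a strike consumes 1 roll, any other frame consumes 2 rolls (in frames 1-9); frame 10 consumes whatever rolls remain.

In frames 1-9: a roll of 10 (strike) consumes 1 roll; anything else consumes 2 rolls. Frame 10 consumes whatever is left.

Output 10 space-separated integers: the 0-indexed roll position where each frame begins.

Frame 1 starts at roll index 0: roll=10 (strike), consumes 1 roll
Frame 2 starts at roll index 1: rolls=3,7 (sum=10), consumes 2 rolls
Frame 3 starts at roll index 3: roll=10 (strike), consumes 1 roll
Frame 4 starts at roll index 4: rolls=1,2 (sum=3), consumes 2 rolls
Frame 5 starts at roll index 6: rolls=5,3 (sum=8), consumes 2 rolls
Frame 6 starts at roll index 8: roll=10 (strike), consumes 1 roll
Frame 7 starts at roll index 9: rolls=9,0 (sum=9), consumes 2 rolls
Frame 8 starts at roll index 11: rolls=7,3 (sum=10), consumes 2 rolls
Frame 9 starts at roll index 13: rolls=7,3 (sum=10), consumes 2 rolls
Frame 10 starts at roll index 15: 2 remaining rolls

Answer: 0 1 3 4 6 8 9 11 13 15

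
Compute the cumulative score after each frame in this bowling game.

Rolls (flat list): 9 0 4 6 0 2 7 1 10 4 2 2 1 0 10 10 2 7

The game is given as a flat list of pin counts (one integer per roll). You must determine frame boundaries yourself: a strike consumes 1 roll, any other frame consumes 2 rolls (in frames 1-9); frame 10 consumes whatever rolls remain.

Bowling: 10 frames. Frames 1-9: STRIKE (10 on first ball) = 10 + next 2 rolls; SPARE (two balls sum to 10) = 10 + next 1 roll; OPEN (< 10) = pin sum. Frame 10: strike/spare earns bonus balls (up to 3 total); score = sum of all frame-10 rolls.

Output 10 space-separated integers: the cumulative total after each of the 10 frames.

Answer: 9 19 21 29 45 51 54 74 93 102

Derivation:
Frame 1: OPEN (9+0=9). Cumulative: 9
Frame 2: SPARE (4+6=10). 10 + next roll (0) = 10. Cumulative: 19
Frame 3: OPEN (0+2=2). Cumulative: 21
Frame 4: OPEN (7+1=8). Cumulative: 29
Frame 5: STRIKE. 10 + next two rolls (4+2) = 16. Cumulative: 45
Frame 6: OPEN (4+2=6). Cumulative: 51
Frame 7: OPEN (2+1=3). Cumulative: 54
Frame 8: SPARE (0+10=10). 10 + next roll (10) = 20. Cumulative: 74
Frame 9: STRIKE. 10 + next two rolls (2+7) = 19. Cumulative: 93
Frame 10: OPEN. Sum of all frame-10 rolls (2+7) = 9. Cumulative: 102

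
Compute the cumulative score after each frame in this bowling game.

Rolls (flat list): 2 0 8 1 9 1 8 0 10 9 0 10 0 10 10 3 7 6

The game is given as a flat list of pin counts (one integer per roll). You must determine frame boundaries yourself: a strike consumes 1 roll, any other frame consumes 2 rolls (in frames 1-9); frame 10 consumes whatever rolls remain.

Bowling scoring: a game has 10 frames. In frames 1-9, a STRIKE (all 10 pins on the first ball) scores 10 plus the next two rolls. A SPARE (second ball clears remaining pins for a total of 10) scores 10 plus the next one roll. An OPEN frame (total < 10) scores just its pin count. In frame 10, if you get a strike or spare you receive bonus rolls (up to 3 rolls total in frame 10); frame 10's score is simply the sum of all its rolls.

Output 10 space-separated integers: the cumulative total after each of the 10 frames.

Answer: 2 11 29 37 56 65 85 105 125 141

Derivation:
Frame 1: OPEN (2+0=2). Cumulative: 2
Frame 2: OPEN (8+1=9). Cumulative: 11
Frame 3: SPARE (9+1=10). 10 + next roll (8) = 18. Cumulative: 29
Frame 4: OPEN (8+0=8). Cumulative: 37
Frame 5: STRIKE. 10 + next two rolls (9+0) = 19. Cumulative: 56
Frame 6: OPEN (9+0=9). Cumulative: 65
Frame 7: STRIKE. 10 + next two rolls (0+10) = 20. Cumulative: 85
Frame 8: SPARE (0+10=10). 10 + next roll (10) = 20. Cumulative: 105
Frame 9: STRIKE. 10 + next two rolls (3+7) = 20. Cumulative: 125
Frame 10: SPARE. Sum of all frame-10 rolls (3+7+6) = 16. Cumulative: 141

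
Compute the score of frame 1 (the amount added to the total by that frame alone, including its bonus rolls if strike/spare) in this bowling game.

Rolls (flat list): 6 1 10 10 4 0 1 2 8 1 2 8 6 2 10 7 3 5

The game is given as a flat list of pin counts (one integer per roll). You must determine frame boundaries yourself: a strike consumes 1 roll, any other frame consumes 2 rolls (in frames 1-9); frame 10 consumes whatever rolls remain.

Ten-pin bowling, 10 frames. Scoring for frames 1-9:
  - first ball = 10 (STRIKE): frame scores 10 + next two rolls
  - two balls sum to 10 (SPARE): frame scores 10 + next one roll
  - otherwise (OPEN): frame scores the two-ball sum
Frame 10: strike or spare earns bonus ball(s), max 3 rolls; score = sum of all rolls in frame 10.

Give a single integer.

Frame 1: OPEN (6+1=7). Cumulative: 7
Frame 2: STRIKE. 10 + next two rolls (10+4) = 24. Cumulative: 31
Frame 3: STRIKE. 10 + next two rolls (4+0) = 14. Cumulative: 45

Answer: 7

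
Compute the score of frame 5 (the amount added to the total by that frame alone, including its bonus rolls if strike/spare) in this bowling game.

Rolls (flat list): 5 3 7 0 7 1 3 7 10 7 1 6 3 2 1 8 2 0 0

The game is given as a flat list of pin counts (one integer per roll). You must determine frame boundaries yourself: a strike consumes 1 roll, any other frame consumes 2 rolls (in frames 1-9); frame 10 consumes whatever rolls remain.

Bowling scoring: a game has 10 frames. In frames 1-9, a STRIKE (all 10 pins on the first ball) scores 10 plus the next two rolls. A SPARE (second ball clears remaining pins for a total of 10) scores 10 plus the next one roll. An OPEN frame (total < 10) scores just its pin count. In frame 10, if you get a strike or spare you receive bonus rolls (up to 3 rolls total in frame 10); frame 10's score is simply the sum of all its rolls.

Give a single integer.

Answer: 18

Derivation:
Frame 1: OPEN (5+3=8). Cumulative: 8
Frame 2: OPEN (7+0=7). Cumulative: 15
Frame 3: OPEN (7+1=8). Cumulative: 23
Frame 4: SPARE (3+7=10). 10 + next roll (10) = 20. Cumulative: 43
Frame 5: STRIKE. 10 + next two rolls (7+1) = 18. Cumulative: 61
Frame 6: OPEN (7+1=8). Cumulative: 69
Frame 7: OPEN (6+3=9). Cumulative: 78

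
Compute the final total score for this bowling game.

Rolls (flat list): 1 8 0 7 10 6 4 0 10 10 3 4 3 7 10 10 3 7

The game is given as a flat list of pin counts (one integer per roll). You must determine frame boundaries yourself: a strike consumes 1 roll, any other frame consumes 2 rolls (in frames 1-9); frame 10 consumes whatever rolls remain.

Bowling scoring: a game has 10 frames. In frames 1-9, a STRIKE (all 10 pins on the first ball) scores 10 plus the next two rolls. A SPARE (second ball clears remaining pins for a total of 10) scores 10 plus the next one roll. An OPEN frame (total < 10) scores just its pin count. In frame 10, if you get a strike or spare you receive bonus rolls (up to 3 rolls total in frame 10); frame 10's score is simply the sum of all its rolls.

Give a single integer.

Answer: 153

Derivation:
Frame 1: OPEN (1+8=9). Cumulative: 9
Frame 2: OPEN (0+7=7). Cumulative: 16
Frame 3: STRIKE. 10 + next two rolls (6+4) = 20. Cumulative: 36
Frame 4: SPARE (6+4=10). 10 + next roll (0) = 10. Cumulative: 46
Frame 5: SPARE (0+10=10). 10 + next roll (10) = 20. Cumulative: 66
Frame 6: STRIKE. 10 + next two rolls (3+4) = 17. Cumulative: 83
Frame 7: OPEN (3+4=7). Cumulative: 90
Frame 8: SPARE (3+7=10). 10 + next roll (10) = 20. Cumulative: 110
Frame 9: STRIKE. 10 + next two rolls (10+3) = 23. Cumulative: 133
Frame 10: STRIKE. Sum of all frame-10 rolls (10+3+7) = 20. Cumulative: 153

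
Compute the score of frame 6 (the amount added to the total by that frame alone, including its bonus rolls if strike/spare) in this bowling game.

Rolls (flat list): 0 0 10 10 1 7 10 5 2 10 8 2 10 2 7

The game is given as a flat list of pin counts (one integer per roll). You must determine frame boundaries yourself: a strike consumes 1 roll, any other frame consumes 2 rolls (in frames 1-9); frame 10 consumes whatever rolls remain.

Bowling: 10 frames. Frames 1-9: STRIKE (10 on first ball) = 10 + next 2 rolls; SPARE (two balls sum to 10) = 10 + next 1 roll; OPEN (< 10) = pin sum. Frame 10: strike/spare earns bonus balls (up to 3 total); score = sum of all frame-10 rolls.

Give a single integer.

Answer: 7

Derivation:
Frame 1: OPEN (0+0=0). Cumulative: 0
Frame 2: STRIKE. 10 + next two rolls (10+1) = 21. Cumulative: 21
Frame 3: STRIKE. 10 + next two rolls (1+7) = 18. Cumulative: 39
Frame 4: OPEN (1+7=8). Cumulative: 47
Frame 5: STRIKE. 10 + next two rolls (5+2) = 17. Cumulative: 64
Frame 6: OPEN (5+2=7). Cumulative: 71
Frame 7: STRIKE. 10 + next two rolls (8+2) = 20. Cumulative: 91
Frame 8: SPARE (8+2=10). 10 + next roll (10) = 20. Cumulative: 111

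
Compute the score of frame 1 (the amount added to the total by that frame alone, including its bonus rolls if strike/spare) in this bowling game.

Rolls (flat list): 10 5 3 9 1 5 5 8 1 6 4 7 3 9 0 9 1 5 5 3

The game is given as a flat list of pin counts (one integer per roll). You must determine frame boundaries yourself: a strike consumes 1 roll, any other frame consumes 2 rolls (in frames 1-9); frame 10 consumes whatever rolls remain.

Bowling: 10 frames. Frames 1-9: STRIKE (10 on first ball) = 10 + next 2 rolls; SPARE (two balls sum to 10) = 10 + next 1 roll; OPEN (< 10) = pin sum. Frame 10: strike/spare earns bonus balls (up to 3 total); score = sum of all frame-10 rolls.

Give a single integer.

Frame 1: STRIKE. 10 + next two rolls (5+3) = 18. Cumulative: 18
Frame 2: OPEN (5+3=8). Cumulative: 26
Frame 3: SPARE (9+1=10). 10 + next roll (5) = 15. Cumulative: 41

Answer: 18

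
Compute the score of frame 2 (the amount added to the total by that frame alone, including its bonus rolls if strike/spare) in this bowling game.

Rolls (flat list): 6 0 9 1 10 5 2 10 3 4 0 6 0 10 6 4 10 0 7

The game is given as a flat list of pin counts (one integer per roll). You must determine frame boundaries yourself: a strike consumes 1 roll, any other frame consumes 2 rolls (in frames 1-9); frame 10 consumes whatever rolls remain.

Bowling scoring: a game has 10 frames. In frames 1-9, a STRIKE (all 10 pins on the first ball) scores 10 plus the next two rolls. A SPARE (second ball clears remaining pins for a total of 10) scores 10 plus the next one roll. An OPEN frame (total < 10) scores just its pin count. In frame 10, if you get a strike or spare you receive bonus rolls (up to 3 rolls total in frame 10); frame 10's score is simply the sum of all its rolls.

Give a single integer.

Answer: 20

Derivation:
Frame 1: OPEN (6+0=6). Cumulative: 6
Frame 2: SPARE (9+1=10). 10 + next roll (10) = 20. Cumulative: 26
Frame 3: STRIKE. 10 + next two rolls (5+2) = 17. Cumulative: 43
Frame 4: OPEN (5+2=7). Cumulative: 50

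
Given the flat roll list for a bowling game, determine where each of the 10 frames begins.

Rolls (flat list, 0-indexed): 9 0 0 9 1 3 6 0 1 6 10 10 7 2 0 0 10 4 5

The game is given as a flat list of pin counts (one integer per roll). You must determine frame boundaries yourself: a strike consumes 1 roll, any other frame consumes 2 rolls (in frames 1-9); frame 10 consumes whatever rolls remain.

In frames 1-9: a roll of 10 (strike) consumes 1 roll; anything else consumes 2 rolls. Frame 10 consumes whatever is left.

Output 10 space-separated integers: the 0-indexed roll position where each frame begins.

Answer: 0 2 4 6 8 10 11 12 14 16

Derivation:
Frame 1 starts at roll index 0: rolls=9,0 (sum=9), consumes 2 rolls
Frame 2 starts at roll index 2: rolls=0,9 (sum=9), consumes 2 rolls
Frame 3 starts at roll index 4: rolls=1,3 (sum=4), consumes 2 rolls
Frame 4 starts at roll index 6: rolls=6,0 (sum=6), consumes 2 rolls
Frame 5 starts at roll index 8: rolls=1,6 (sum=7), consumes 2 rolls
Frame 6 starts at roll index 10: roll=10 (strike), consumes 1 roll
Frame 7 starts at roll index 11: roll=10 (strike), consumes 1 roll
Frame 8 starts at roll index 12: rolls=7,2 (sum=9), consumes 2 rolls
Frame 9 starts at roll index 14: rolls=0,0 (sum=0), consumes 2 rolls
Frame 10 starts at roll index 16: 3 remaining rolls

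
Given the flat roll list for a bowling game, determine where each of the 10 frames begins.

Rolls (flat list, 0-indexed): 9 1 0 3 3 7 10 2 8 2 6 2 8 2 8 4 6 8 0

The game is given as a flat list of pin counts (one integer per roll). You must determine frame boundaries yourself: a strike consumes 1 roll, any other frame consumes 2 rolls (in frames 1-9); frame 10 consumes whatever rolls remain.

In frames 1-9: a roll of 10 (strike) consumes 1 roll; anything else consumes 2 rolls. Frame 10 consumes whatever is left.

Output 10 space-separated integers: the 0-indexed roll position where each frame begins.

Answer: 0 2 4 6 7 9 11 13 15 17

Derivation:
Frame 1 starts at roll index 0: rolls=9,1 (sum=10), consumes 2 rolls
Frame 2 starts at roll index 2: rolls=0,3 (sum=3), consumes 2 rolls
Frame 3 starts at roll index 4: rolls=3,7 (sum=10), consumes 2 rolls
Frame 4 starts at roll index 6: roll=10 (strike), consumes 1 roll
Frame 5 starts at roll index 7: rolls=2,8 (sum=10), consumes 2 rolls
Frame 6 starts at roll index 9: rolls=2,6 (sum=8), consumes 2 rolls
Frame 7 starts at roll index 11: rolls=2,8 (sum=10), consumes 2 rolls
Frame 8 starts at roll index 13: rolls=2,8 (sum=10), consumes 2 rolls
Frame 9 starts at roll index 15: rolls=4,6 (sum=10), consumes 2 rolls
Frame 10 starts at roll index 17: 2 remaining rolls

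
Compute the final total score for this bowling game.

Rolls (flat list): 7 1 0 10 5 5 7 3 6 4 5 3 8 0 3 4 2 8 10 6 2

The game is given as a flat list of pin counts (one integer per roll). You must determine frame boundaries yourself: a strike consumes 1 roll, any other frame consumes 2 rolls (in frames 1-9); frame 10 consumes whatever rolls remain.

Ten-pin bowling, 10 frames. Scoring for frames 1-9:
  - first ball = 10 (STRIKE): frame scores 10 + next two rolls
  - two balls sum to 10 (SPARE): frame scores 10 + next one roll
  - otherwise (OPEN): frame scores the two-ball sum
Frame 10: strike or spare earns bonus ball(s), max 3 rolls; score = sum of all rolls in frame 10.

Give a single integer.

Answer: 132

Derivation:
Frame 1: OPEN (7+1=8). Cumulative: 8
Frame 2: SPARE (0+10=10). 10 + next roll (5) = 15. Cumulative: 23
Frame 3: SPARE (5+5=10). 10 + next roll (7) = 17. Cumulative: 40
Frame 4: SPARE (7+3=10). 10 + next roll (6) = 16. Cumulative: 56
Frame 5: SPARE (6+4=10). 10 + next roll (5) = 15. Cumulative: 71
Frame 6: OPEN (5+3=8). Cumulative: 79
Frame 7: OPEN (8+0=8). Cumulative: 87
Frame 8: OPEN (3+4=7). Cumulative: 94
Frame 9: SPARE (2+8=10). 10 + next roll (10) = 20. Cumulative: 114
Frame 10: STRIKE. Sum of all frame-10 rolls (10+6+2) = 18. Cumulative: 132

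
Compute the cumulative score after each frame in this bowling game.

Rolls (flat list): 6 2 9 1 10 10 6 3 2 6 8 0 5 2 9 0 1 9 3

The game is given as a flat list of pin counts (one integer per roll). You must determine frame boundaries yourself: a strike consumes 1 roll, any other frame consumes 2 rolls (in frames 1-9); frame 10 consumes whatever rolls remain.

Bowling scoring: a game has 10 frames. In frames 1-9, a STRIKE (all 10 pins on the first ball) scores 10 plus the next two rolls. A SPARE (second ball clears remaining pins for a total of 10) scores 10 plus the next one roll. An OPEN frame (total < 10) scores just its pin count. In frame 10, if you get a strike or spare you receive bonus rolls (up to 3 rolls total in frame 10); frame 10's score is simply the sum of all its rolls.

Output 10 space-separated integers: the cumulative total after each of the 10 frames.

Frame 1: OPEN (6+2=8). Cumulative: 8
Frame 2: SPARE (9+1=10). 10 + next roll (10) = 20. Cumulative: 28
Frame 3: STRIKE. 10 + next two rolls (10+6) = 26. Cumulative: 54
Frame 4: STRIKE. 10 + next two rolls (6+3) = 19. Cumulative: 73
Frame 5: OPEN (6+3=9). Cumulative: 82
Frame 6: OPEN (2+6=8). Cumulative: 90
Frame 7: OPEN (8+0=8). Cumulative: 98
Frame 8: OPEN (5+2=7). Cumulative: 105
Frame 9: OPEN (9+0=9). Cumulative: 114
Frame 10: SPARE. Sum of all frame-10 rolls (1+9+3) = 13. Cumulative: 127

Answer: 8 28 54 73 82 90 98 105 114 127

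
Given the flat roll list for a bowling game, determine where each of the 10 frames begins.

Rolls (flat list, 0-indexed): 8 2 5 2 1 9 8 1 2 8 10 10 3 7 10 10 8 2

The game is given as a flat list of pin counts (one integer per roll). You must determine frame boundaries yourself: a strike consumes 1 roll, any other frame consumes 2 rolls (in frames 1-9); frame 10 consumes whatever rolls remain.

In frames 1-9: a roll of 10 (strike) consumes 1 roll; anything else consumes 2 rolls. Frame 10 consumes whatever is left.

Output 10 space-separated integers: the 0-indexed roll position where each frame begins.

Answer: 0 2 4 6 8 10 11 12 14 15

Derivation:
Frame 1 starts at roll index 0: rolls=8,2 (sum=10), consumes 2 rolls
Frame 2 starts at roll index 2: rolls=5,2 (sum=7), consumes 2 rolls
Frame 3 starts at roll index 4: rolls=1,9 (sum=10), consumes 2 rolls
Frame 4 starts at roll index 6: rolls=8,1 (sum=9), consumes 2 rolls
Frame 5 starts at roll index 8: rolls=2,8 (sum=10), consumes 2 rolls
Frame 6 starts at roll index 10: roll=10 (strike), consumes 1 roll
Frame 7 starts at roll index 11: roll=10 (strike), consumes 1 roll
Frame 8 starts at roll index 12: rolls=3,7 (sum=10), consumes 2 rolls
Frame 9 starts at roll index 14: roll=10 (strike), consumes 1 roll
Frame 10 starts at roll index 15: 3 remaining rolls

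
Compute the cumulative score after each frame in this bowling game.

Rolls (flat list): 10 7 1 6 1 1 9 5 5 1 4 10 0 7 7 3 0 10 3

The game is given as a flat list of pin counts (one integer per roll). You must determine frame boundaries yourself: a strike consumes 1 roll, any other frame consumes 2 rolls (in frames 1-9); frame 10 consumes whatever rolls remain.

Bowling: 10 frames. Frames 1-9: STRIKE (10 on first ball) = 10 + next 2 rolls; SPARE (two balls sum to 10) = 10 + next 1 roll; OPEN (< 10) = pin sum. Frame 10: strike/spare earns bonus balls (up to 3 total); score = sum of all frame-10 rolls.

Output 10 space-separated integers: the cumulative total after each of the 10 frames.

Frame 1: STRIKE. 10 + next two rolls (7+1) = 18. Cumulative: 18
Frame 2: OPEN (7+1=8). Cumulative: 26
Frame 3: OPEN (6+1=7). Cumulative: 33
Frame 4: SPARE (1+9=10). 10 + next roll (5) = 15. Cumulative: 48
Frame 5: SPARE (5+5=10). 10 + next roll (1) = 11. Cumulative: 59
Frame 6: OPEN (1+4=5). Cumulative: 64
Frame 7: STRIKE. 10 + next two rolls (0+7) = 17. Cumulative: 81
Frame 8: OPEN (0+7=7). Cumulative: 88
Frame 9: SPARE (7+3=10). 10 + next roll (0) = 10. Cumulative: 98
Frame 10: SPARE. Sum of all frame-10 rolls (0+10+3) = 13. Cumulative: 111

Answer: 18 26 33 48 59 64 81 88 98 111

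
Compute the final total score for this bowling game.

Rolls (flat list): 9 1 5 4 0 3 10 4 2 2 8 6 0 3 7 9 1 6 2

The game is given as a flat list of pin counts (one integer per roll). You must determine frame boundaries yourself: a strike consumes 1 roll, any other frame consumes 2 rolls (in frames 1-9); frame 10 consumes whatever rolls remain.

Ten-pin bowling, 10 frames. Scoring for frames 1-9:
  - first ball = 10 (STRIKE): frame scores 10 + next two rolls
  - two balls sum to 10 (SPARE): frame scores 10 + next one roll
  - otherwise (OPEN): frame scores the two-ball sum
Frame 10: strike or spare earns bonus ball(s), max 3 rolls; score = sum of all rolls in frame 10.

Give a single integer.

Frame 1: SPARE (9+1=10). 10 + next roll (5) = 15. Cumulative: 15
Frame 2: OPEN (5+4=9). Cumulative: 24
Frame 3: OPEN (0+3=3). Cumulative: 27
Frame 4: STRIKE. 10 + next two rolls (4+2) = 16. Cumulative: 43
Frame 5: OPEN (4+2=6). Cumulative: 49
Frame 6: SPARE (2+8=10). 10 + next roll (6) = 16. Cumulative: 65
Frame 7: OPEN (6+0=6). Cumulative: 71
Frame 8: SPARE (3+7=10). 10 + next roll (9) = 19. Cumulative: 90
Frame 9: SPARE (9+1=10). 10 + next roll (6) = 16. Cumulative: 106
Frame 10: OPEN. Sum of all frame-10 rolls (6+2) = 8. Cumulative: 114

Answer: 114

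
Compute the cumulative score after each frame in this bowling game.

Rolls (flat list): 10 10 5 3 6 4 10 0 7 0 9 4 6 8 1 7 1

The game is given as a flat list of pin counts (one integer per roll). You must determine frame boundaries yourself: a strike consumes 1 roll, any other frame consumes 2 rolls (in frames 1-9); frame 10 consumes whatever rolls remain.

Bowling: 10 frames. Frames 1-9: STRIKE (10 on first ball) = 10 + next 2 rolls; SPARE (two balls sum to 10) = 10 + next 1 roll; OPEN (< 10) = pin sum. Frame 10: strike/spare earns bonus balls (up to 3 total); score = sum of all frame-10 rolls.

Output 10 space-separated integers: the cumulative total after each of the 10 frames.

Answer: 25 43 51 71 88 95 104 122 131 139

Derivation:
Frame 1: STRIKE. 10 + next two rolls (10+5) = 25. Cumulative: 25
Frame 2: STRIKE. 10 + next two rolls (5+3) = 18. Cumulative: 43
Frame 3: OPEN (5+3=8). Cumulative: 51
Frame 4: SPARE (6+4=10). 10 + next roll (10) = 20. Cumulative: 71
Frame 5: STRIKE. 10 + next two rolls (0+7) = 17. Cumulative: 88
Frame 6: OPEN (0+7=7). Cumulative: 95
Frame 7: OPEN (0+9=9). Cumulative: 104
Frame 8: SPARE (4+6=10). 10 + next roll (8) = 18. Cumulative: 122
Frame 9: OPEN (8+1=9). Cumulative: 131
Frame 10: OPEN. Sum of all frame-10 rolls (7+1) = 8. Cumulative: 139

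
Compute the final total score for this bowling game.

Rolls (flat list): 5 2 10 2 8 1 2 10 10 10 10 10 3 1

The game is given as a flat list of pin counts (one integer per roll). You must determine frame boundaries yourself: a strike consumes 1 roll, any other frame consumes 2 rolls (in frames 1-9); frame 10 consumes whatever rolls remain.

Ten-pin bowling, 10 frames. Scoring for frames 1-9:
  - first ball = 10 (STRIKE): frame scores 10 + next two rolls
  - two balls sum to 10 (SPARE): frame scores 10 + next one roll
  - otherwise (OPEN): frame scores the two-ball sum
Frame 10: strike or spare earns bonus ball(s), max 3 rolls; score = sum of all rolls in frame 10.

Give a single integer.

Answer: 172

Derivation:
Frame 1: OPEN (5+2=7). Cumulative: 7
Frame 2: STRIKE. 10 + next two rolls (2+8) = 20. Cumulative: 27
Frame 3: SPARE (2+8=10). 10 + next roll (1) = 11. Cumulative: 38
Frame 4: OPEN (1+2=3). Cumulative: 41
Frame 5: STRIKE. 10 + next two rolls (10+10) = 30. Cumulative: 71
Frame 6: STRIKE. 10 + next two rolls (10+10) = 30. Cumulative: 101
Frame 7: STRIKE. 10 + next two rolls (10+10) = 30. Cumulative: 131
Frame 8: STRIKE. 10 + next two rolls (10+3) = 23. Cumulative: 154
Frame 9: STRIKE. 10 + next two rolls (3+1) = 14. Cumulative: 168
Frame 10: OPEN. Sum of all frame-10 rolls (3+1) = 4. Cumulative: 172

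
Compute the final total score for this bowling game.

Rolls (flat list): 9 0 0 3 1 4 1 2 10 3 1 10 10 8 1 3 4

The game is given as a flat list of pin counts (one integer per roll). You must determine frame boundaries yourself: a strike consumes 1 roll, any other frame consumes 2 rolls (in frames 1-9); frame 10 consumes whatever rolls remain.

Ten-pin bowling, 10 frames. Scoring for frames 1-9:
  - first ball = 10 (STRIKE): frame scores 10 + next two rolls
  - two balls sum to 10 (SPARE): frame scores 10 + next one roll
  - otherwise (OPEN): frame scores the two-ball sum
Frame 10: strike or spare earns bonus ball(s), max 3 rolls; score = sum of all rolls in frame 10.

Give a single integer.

Frame 1: OPEN (9+0=9). Cumulative: 9
Frame 2: OPEN (0+3=3). Cumulative: 12
Frame 3: OPEN (1+4=5). Cumulative: 17
Frame 4: OPEN (1+2=3). Cumulative: 20
Frame 5: STRIKE. 10 + next two rolls (3+1) = 14. Cumulative: 34
Frame 6: OPEN (3+1=4). Cumulative: 38
Frame 7: STRIKE. 10 + next two rolls (10+8) = 28. Cumulative: 66
Frame 8: STRIKE. 10 + next two rolls (8+1) = 19. Cumulative: 85
Frame 9: OPEN (8+1=9). Cumulative: 94
Frame 10: OPEN. Sum of all frame-10 rolls (3+4) = 7. Cumulative: 101

Answer: 101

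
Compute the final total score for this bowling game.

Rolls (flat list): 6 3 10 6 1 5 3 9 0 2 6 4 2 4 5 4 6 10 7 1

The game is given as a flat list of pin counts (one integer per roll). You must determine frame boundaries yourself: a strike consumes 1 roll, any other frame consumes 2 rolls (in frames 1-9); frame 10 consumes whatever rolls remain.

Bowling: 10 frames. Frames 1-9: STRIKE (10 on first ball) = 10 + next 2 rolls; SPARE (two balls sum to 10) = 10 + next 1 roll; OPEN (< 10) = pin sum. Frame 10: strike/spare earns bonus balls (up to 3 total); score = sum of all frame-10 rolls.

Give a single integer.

Frame 1: OPEN (6+3=9). Cumulative: 9
Frame 2: STRIKE. 10 + next two rolls (6+1) = 17. Cumulative: 26
Frame 3: OPEN (6+1=7). Cumulative: 33
Frame 4: OPEN (5+3=8). Cumulative: 41
Frame 5: OPEN (9+0=9). Cumulative: 50
Frame 6: OPEN (2+6=8). Cumulative: 58
Frame 7: OPEN (4+2=6). Cumulative: 64
Frame 8: OPEN (4+5=9). Cumulative: 73
Frame 9: SPARE (4+6=10). 10 + next roll (10) = 20. Cumulative: 93
Frame 10: STRIKE. Sum of all frame-10 rolls (10+7+1) = 18. Cumulative: 111

Answer: 111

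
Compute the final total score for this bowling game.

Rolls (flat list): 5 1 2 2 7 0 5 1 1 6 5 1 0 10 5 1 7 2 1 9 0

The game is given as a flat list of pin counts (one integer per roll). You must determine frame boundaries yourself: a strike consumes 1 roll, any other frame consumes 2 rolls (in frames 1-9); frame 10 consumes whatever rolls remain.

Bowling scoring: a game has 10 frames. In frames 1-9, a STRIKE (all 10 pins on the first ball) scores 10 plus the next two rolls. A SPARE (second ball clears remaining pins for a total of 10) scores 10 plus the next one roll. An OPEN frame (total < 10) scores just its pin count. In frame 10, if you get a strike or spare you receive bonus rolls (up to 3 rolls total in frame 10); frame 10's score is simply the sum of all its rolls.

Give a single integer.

Frame 1: OPEN (5+1=6). Cumulative: 6
Frame 2: OPEN (2+2=4). Cumulative: 10
Frame 3: OPEN (7+0=7). Cumulative: 17
Frame 4: OPEN (5+1=6). Cumulative: 23
Frame 5: OPEN (1+6=7). Cumulative: 30
Frame 6: OPEN (5+1=6). Cumulative: 36
Frame 7: SPARE (0+10=10). 10 + next roll (5) = 15. Cumulative: 51
Frame 8: OPEN (5+1=6). Cumulative: 57
Frame 9: OPEN (7+2=9). Cumulative: 66
Frame 10: SPARE. Sum of all frame-10 rolls (1+9+0) = 10. Cumulative: 76

Answer: 76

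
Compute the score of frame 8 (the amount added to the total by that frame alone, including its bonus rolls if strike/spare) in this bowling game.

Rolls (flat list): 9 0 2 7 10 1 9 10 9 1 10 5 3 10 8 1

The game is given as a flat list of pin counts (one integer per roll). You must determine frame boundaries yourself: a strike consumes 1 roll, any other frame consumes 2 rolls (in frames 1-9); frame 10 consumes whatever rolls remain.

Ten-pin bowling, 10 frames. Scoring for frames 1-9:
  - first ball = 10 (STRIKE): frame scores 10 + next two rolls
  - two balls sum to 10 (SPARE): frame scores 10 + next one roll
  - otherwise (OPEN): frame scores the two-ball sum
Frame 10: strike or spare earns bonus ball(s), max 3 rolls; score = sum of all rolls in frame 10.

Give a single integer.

Frame 1: OPEN (9+0=9). Cumulative: 9
Frame 2: OPEN (2+7=9). Cumulative: 18
Frame 3: STRIKE. 10 + next two rolls (1+9) = 20. Cumulative: 38
Frame 4: SPARE (1+9=10). 10 + next roll (10) = 20. Cumulative: 58
Frame 5: STRIKE. 10 + next two rolls (9+1) = 20. Cumulative: 78
Frame 6: SPARE (9+1=10). 10 + next roll (10) = 20. Cumulative: 98
Frame 7: STRIKE. 10 + next two rolls (5+3) = 18. Cumulative: 116
Frame 8: OPEN (5+3=8). Cumulative: 124
Frame 9: STRIKE. 10 + next two rolls (8+1) = 19. Cumulative: 143
Frame 10: OPEN. Sum of all frame-10 rolls (8+1) = 9. Cumulative: 152

Answer: 8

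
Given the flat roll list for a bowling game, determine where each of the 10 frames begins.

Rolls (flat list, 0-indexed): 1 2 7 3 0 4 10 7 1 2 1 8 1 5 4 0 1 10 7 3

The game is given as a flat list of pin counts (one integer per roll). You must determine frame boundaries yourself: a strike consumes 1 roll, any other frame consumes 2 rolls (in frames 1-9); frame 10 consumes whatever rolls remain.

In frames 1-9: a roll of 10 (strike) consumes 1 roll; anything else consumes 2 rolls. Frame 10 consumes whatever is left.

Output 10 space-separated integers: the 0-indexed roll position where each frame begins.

Answer: 0 2 4 6 7 9 11 13 15 17

Derivation:
Frame 1 starts at roll index 0: rolls=1,2 (sum=3), consumes 2 rolls
Frame 2 starts at roll index 2: rolls=7,3 (sum=10), consumes 2 rolls
Frame 3 starts at roll index 4: rolls=0,4 (sum=4), consumes 2 rolls
Frame 4 starts at roll index 6: roll=10 (strike), consumes 1 roll
Frame 5 starts at roll index 7: rolls=7,1 (sum=8), consumes 2 rolls
Frame 6 starts at roll index 9: rolls=2,1 (sum=3), consumes 2 rolls
Frame 7 starts at roll index 11: rolls=8,1 (sum=9), consumes 2 rolls
Frame 8 starts at roll index 13: rolls=5,4 (sum=9), consumes 2 rolls
Frame 9 starts at roll index 15: rolls=0,1 (sum=1), consumes 2 rolls
Frame 10 starts at roll index 17: 3 remaining rolls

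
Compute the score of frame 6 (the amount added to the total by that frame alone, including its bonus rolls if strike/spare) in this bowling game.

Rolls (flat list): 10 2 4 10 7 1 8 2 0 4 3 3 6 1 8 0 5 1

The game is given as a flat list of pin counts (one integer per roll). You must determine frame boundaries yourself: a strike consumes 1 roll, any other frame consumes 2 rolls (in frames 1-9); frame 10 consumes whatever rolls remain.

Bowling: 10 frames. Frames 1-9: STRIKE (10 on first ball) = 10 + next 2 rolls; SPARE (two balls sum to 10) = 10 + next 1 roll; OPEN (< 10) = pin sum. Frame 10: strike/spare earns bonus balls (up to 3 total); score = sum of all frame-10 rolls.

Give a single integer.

Frame 1: STRIKE. 10 + next two rolls (2+4) = 16. Cumulative: 16
Frame 2: OPEN (2+4=6). Cumulative: 22
Frame 3: STRIKE. 10 + next two rolls (7+1) = 18. Cumulative: 40
Frame 4: OPEN (7+1=8). Cumulative: 48
Frame 5: SPARE (8+2=10). 10 + next roll (0) = 10. Cumulative: 58
Frame 6: OPEN (0+4=4). Cumulative: 62
Frame 7: OPEN (3+3=6). Cumulative: 68
Frame 8: OPEN (6+1=7). Cumulative: 75

Answer: 4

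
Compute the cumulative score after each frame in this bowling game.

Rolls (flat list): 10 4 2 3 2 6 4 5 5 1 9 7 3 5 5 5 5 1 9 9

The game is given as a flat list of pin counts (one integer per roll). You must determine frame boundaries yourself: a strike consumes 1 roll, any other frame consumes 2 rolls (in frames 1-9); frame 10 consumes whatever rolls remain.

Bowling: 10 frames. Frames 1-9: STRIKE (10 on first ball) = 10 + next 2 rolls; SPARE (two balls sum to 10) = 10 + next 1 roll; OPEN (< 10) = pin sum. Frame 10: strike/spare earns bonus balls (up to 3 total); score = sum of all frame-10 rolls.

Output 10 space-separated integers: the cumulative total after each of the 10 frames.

Answer: 16 22 27 42 53 70 85 100 111 130

Derivation:
Frame 1: STRIKE. 10 + next two rolls (4+2) = 16. Cumulative: 16
Frame 2: OPEN (4+2=6). Cumulative: 22
Frame 3: OPEN (3+2=5). Cumulative: 27
Frame 4: SPARE (6+4=10). 10 + next roll (5) = 15. Cumulative: 42
Frame 5: SPARE (5+5=10). 10 + next roll (1) = 11. Cumulative: 53
Frame 6: SPARE (1+9=10). 10 + next roll (7) = 17. Cumulative: 70
Frame 7: SPARE (7+3=10). 10 + next roll (5) = 15. Cumulative: 85
Frame 8: SPARE (5+5=10). 10 + next roll (5) = 15. Cumulative: 100
Frame 9: SPARE (5+5=10). 10 + next roll (1) = 11. Cumulative: 111
Frame 10: SPARE. Sum of all frame-10 rolls (1+9+9) = 19. Cumulative: 130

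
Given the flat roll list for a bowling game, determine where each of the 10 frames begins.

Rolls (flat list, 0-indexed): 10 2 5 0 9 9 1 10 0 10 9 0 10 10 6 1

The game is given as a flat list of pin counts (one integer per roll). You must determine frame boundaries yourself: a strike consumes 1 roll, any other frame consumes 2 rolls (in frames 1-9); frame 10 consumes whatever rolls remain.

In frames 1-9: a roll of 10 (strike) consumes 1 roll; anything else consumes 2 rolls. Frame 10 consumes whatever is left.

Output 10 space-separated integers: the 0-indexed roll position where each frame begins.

Frame 1 starts at roll index 0: roll=10 (strike), consumes 1 roll
Frame 2 starts at roll index 1: rolls=2,5 (sum=7), consumes 2 rolls
Frame 3 starts at roll index 3: rolls=0,9 (sum=9), consumes 2 rolls
Frame 4 starts at roll index 5: rolls=9,1 (sum=10), consumes 2 rolls
Frame 5 starts at roll index 7: roll=10 (strike), consumes 1 roll
Frame 6 starts at roll index 8: rolls=0,10 (sum=10), consumes 2 rolls
Frame 7 starts at roll index 10: rolls=9,0 (sum=9), consumes 2 rolls
Frame 8 starts at roll index 12: roll=10 (strike), consumes 1 roll
Frame 9 starts at roll index 13: roll=10 (strike), consumes 1 roll
Frame 10 starts at roll index 14: 2 remaining rolls

Answer: 0 1 3 5 7 8 10 12 13 14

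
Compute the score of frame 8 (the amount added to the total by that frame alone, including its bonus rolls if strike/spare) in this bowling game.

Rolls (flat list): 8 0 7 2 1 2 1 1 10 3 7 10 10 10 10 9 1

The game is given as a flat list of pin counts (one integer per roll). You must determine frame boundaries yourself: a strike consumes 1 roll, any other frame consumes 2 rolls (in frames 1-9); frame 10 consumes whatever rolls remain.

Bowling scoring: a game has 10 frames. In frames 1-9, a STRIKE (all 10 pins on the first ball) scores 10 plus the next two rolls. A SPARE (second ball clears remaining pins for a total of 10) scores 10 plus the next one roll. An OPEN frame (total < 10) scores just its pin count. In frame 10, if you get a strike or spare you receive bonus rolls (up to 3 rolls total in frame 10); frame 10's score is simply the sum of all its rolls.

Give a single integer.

Answer: 30

Derivation:
Frame 1: OPEN (8+0=8). Cumulative: 8
Frame 2: OPEN (7+2=9). Cumulative: 17
Frame 3: OPEN (1+2=3). Cumulative: 20
Frame 4: OPEN (1+1=2). Cumulative: 22
Frame 5: STRIKE. 10 + next two rolls (3+7) = 20. Cumulative: 42
Frame 6: SPARE (3+7=10). 10 + next roll (10) = 20. Cumulative: 62
Frame 7: STRIKE. 10 + next two rolls (10+10) = 30. Cumulative: 92
Frame 8: STRIKE. 10 + next two rolls (10+10) = 30. Cumulative: 122
Frame 9: STRIKE. 10 + next two rolls (10+9) = 29. Cumulative: 151
Frame 10: STRIKE. Sum of all frame-10 rolls (10+9+1) = 20. Cumulative: 171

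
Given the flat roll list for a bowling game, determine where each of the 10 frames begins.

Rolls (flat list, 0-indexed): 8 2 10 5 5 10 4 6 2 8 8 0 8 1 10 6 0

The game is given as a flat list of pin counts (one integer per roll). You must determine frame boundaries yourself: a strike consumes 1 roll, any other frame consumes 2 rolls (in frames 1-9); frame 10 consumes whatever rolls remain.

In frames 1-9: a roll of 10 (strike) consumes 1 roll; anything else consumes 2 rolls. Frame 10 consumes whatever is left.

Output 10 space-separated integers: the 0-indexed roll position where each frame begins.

Answer: 0 2 3 5 6 8 10 12 14 15

Derivation:
Frame 1 starts at roll index 0: rolls=8,2 (sum=10), consumes 2 rolls
Frame 2 starts at roll index 2: roll=10 (strike), consumes 1 roll
Frame 3 starts at roll index 3: rolls=5,5 (sum=10), consumes 2 rolls
Frame 4 starts at roll index 5: roll=10 (strike), consumes 1 roll
Frame 5 starts at roll index 6: rolls=4,6 (sum=10), consumes 2 rolls
Frame 6 starts at roll index 8: rolls=2,8 (sum=10), consumes 2 rolls
Frame 7 starts at roll index 10: rolls=8,0 (sum=8), consumes 2 rolls
Frame 8 starts at roll index 12: rolls=8,1 (sum=9), consumes 2 rolls
Frame 9 starts at roll index 14: roll=10 (strike), consumes 1 roll
Frame 10 starts at roll index 15: 2 remaining rolls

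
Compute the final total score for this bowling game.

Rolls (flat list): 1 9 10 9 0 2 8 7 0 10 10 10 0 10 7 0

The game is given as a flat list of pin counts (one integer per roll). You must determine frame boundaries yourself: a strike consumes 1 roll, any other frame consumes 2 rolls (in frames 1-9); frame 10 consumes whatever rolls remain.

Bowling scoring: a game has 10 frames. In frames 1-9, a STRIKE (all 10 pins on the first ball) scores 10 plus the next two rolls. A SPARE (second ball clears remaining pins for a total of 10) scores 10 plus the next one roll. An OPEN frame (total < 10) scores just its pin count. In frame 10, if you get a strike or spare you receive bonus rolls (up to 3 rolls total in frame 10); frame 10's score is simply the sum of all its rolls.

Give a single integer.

Frame 1: SPARE (1+9=10). 10 + next roll (10) = 20. Cumulative: 20
Frame 2: STRIKE. 10 + next two rolls (9+0) = 19. Cumulative: 39
Frame 3: OPEN (9+0=9). Cumulative: 48
Frame 4: SPARE (2+8=10). 10 + next roll (7) = 17. Cumulative: 65
Frame 5: OPEN (7+0=7). Cumulative: 72
Frame 6: STRIKE. 10 + next two rolls (10+10) = 30. Cumulative: 102
Frame 7: STRIKE. 10 + next two rolls (10+0) = 20. Cumulative: 122
Frame 8: STRIKE. 10 + next two rolls (0+10) = 20. Cumulative: 142
Frame 9: SPARE (0+10=10). 10 + next roll (7) = 17. Cumulative: 159
Frame 10: OPEN. Sum of all frame-10 rolls (7+0) = 7. Cumulative: 166

Answer: 166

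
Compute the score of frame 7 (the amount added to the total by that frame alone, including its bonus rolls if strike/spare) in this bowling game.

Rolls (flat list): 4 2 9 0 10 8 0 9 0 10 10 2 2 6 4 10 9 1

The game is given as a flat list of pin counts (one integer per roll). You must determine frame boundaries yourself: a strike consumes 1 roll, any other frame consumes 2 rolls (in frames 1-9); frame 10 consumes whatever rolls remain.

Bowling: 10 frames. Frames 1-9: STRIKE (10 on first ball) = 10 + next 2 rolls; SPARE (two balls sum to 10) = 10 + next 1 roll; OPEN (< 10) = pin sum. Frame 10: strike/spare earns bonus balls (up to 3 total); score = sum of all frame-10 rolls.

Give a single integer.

Frame 1: OPEN (4+2=6). Cumulative: 6
Frame 2: OPEN (9+0=9). Cumulative: 15
Frame 3: STRIKE. 10 + next two rolls (8+0) = 18. Cumulative: 33
Frame 4: OPEN (8+0=8). Cumulative: 41
Frame 5: OPEN (9+0=9). Cumulative: 50
Frame 6: STRIKE. 10 + next two rolls (10+2) = 22. Cumulative: 72
Frame 7: STRIKE. 10 + next two rolls (2+2) = 14. Cumulative: 86
Frame 8: OPEN (2+2=4). Cumulative: 90
Frame 9: SPARE (6+4=10). 10 + next roll (10) = 20. Cumulative: 110

Answer: 14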